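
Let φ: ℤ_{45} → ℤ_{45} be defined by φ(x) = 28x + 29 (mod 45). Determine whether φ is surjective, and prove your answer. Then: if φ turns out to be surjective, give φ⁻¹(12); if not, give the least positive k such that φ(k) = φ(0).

Recall: φ is surjective if every y in the codomain equals φ(x) for some x in the domain.
Since gcd(28, 45) = 1, 28 is invertible modulo 45. Euclid's algorithm: 45 = 1·28 + 17, 28 = 1·17 + 11, 17 = 1·11 + 6, 11 = 1·6 + 5, 6 = 1·5 + 1; back-substituting gives 1 = 37·28 − 23·45, so 28⁻¹ ≡ 37 (mod 45).
Then y ↦ 37(y − 29) is a two-sided inverse to φ, so every y ∈ ℤ_{45} has a preimage.
Thus φ is surjective.
Since φ is surjective, we compute φ⁻¹(12): solve 28x + 29 ≡ 12 (mod 45), i.e. 28x ≡ 28 (mod 45).
Multiplying by 28⁻¹ = 37 gives x ≡ 37·28 = 1036 = 23·45 + 1 ≡ 1 (mod 45).
Check: φ(1) = 28·1 + 29 = 57 = 1·45 + 12 ≡ 12 (mod 45).

1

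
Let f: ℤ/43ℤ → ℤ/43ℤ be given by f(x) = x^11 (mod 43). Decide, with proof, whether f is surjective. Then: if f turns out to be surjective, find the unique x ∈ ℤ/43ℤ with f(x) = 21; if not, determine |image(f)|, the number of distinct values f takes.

Since 43 is prime, the nonzero elements of ℤ/43ℤ form a cyclic group of order 42.
As gcd(11, 42) = 1, raising to the 11th power is a bijection on this group: if s^11 ≡ t^11 then (st^{−1})^11 = 1, and the only element of order dividing gcd(11, 42) = 1 is 1, so s = t.
With f(0) = 0 this makes f injective on all of ℤ/43ℤ, hence bijective (finite equal-size domain and codomain). In particular f is surjective.
Since f is surjective, we find the preimage of 21. The inverse of x ↦ x^11 on (ℤ/43ℤ)^× is x ↦ x^23, because 11·23 = 253 = 6·42 + 1 ≡ 1 (mod 42) and x^{42} = 1 for x ≠ 0 (Fermat). So f⁻¹(21) = 21^23 mod 43.
Repeated squaring mod 43: 21^1 ≡ 21, 21^2 ≡ 21² = 441 ≡ 11, 21^4 ≡ 11² = 121 ≡ 35, 21^8 ≡ 35² = 1225 ≡ 21, 21^16 ≡ 21² = 441 ≡ 11. Since 23 = 16 + 4 + 2 + 1, 21^23 ≡ 11·35·11·21: 11·35 = 385 ≡ 41, then 41·11 = 451 ≡ 21, then 21·21 = 441 ≡ 11. So 21^23 ≡ 11 (mod 43).
Hence f⁻¹(21) = 11.

11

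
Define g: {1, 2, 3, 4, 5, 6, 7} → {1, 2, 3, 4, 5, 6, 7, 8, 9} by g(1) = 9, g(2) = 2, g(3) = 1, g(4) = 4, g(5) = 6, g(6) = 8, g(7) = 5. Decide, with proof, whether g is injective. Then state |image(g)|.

7

The values g(1), …, g(7) are 9, 2, 1, 4, 6, 8, 5 — all distinct.
So g(s) = g(t) only when s = t, and g is injective.
The image of g is {1, 2, 4, 5, 6, 8, 9}, which has 7 elements.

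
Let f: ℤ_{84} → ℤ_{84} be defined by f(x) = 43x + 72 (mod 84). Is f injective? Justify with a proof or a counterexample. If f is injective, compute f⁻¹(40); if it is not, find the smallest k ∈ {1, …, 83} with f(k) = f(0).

52

Recall that f is injective when f(a) = f(b) forces a = b.
If f(a) = f(b), then 43a ≡ 43b (mod 84). Because gcd(43, 84) = 1, we may cancel 43 to get a ≡ b (mod 84).
Thus f is injective.
We now compute 43⁻¹ mod 84 explicitly. Euclid's algorithm: 84 = 1·43 + 41, 43 = 1·41 + 2, 41 = 20·2 + 1; back-substituting gives 1 = 43·43 − 22·84, so 43⁻¹ ≡ 43 (mod 84).
Since f is injective, we compute f⁻¹(40): solve 43x + 72 ≡ 40 (mod 84), i.e. 43x ≡ 52 (mod 84).
Multiplying by 43⁻¹ = 43 gives x ≡ 43·52 = 2236 = 26·84 + 52 ≡ 52 (mod 84).
Check: f(52) = 43·52 + 72 = 2308 = 27·84 + 40 ≡ 40 (mod 84).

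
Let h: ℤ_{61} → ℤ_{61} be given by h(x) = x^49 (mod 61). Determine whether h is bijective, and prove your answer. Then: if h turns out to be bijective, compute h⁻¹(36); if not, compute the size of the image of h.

19

Since 61 is prime, the nonzero elements of ℤ_{61} form a cyclic group of order 60.
As gcd(49, 60) = 1, raising to the 49th power is a bijection on this group: if s^49 ≡ t^49 then (st^{−1})^49 = 1, and the only element of order dividing gcd(49, 60) = 1 is 1, so s = t.
With h(0) = 0 this makes h injective on all of ℤ_{61}, hence bijective (finite equal-size domain and codomain). In particular h is bijective.
Since h is bijective, we find the preimage of 36. The inverse of x ↦ x^49 on (ℤ_{61})^× is x ↦ x^49, because 49·49 = 2401 = 40·60 + 1 ≡ 1 (mod 60) and x^{60} = 1 for x ≠ 0 (Fermat). So h⁻¹(36) = 36^49 mod 61.
Repeated squaring mod 61: 36^1 ≡ 36, 36^2 ≡ 36² = 1296 ≡ 15, 36^4 ≡ 15² = 225 ≡ 42, 36^8 ≡ 42² = 1764 ≡ 56, 36^16 ≡ 56² = 3136 ≡ 25, 36^32 ≡ 25² = 625 ≡ 15. Since 49 = 32 + 16 + 1, 36^49 ≡ 15·25·36: 15·25 = 375 ≡ 9, then 9·36 = 324 ≡ 19. So 36^49 ≡ 19 (mod 61).
Hence h⁻¹(36) = 19.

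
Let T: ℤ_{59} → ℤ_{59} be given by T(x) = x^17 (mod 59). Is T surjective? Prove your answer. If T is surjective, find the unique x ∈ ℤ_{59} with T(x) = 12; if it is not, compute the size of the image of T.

Since 59 is prime, the nonzero elements of ℤ_{59} form a cyclic group of order 58.
As gcd(17, 58) = 1, raising to the 17th power is a bijection on this group: if x_1^17 ≡ x_2^17 then (x_1x_2^{−1})^17 = 1, and the only element of order dividing gcd(17, 58) = 1 is 1, so x_1 = x_2.
With T(0) = 0 this makes T injective on all of ℤ_{59}, hence bijective (finite equal-size domain and codomain). In particular T is surjective.
Since T is surjective, we find the preimage of 12. The inverse of x ↦ x^17 on (ℤ_{59})^× is x ↦ x^41, because 17·41 = 697 = 12·58 + 1 ≡ 1 (mod 58) and x^{58} = 1 for x ≠ 0 (Fermat). So T⁻¹(12) = 12^41 mod 59.
Repeated squaring mod 59: 12^1 ≡ 12, 12^2 ≡ 12² = 144 ≡ 26, 12^4 ≡ 26² = 676 ≡ 27, 12^8 ≡ 27² = 729 ≡ 21, 12^16 ≡ 21² = 441 ≡ 28, 12^32 ≡ 28² = 784 ≡ 17. Since 41 = 32 + 8 + 1, 12^41 ≡ 17·21·12: 17·21 = 357 ≡ 3, then 3·12 = 36. So 12^41 ≡ 36 (mod 59).
Hence T⁻¹(12) = 36.

36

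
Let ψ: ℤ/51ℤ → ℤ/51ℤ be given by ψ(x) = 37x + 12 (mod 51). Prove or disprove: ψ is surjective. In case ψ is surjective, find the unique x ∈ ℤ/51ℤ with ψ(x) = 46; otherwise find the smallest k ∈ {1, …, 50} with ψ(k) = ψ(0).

34

Since gcd(37, 51) = 1, 37 is invertible modulo 51. Euclid's algorithm: 51 = 1·37 + 14, 37 = 2·14 + 9, 14 = 1·9 + 5, 9 = 1·5 + 4, 5 = 1·4 + 1; back-substituting gives 1 = 40·37 − 29·51, so 37⁻¹ ≡ 40 (mod 51).
Then y ↦ 40(y − 12) is a two-sided inverse to ψ, so every y ∈ ℤ/51ℤ has a preimage.
Hence ψ is surjective.
Since ψ is surjective, we find ψ⁻¹(46): we need 37x ≡ 46 − 12 ≡ 34 (mod 51). Using 37⁻¹ = 40: x ≡ 40·34 = 1360 = 26·51 + 34, so x = 34.
Check: ψ(34) = 37·34 + 12 = 1270 = 24·51 + 46 ≡ 46 (mod 51).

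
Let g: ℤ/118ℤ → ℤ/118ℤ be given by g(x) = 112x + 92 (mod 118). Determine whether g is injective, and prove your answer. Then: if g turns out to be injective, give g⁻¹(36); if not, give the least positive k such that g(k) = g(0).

59

We have gcd(112, 118) = 2 > 1. Taking a = 0 and b = 59: g(0) = 92 and g(59) = 112·59 + 92 = 6700 ≡ 92 (mod 118).
So g(0) = g(59) while 0 ≠ 59, therefore g is not injective.
Since g is not injective, we find the least positive k with g(k) = g(0): this means 112k ≡ 0 (mod 118), i.e. 118 ∣ 112k. Since gcd(112, 118) = 2, dividing through by 2 this holds exactly when 59 ∣ 56k, and as gcd(56, 59) = 1, exactly when 59 ∣ k.
The smallest positive such k is 59.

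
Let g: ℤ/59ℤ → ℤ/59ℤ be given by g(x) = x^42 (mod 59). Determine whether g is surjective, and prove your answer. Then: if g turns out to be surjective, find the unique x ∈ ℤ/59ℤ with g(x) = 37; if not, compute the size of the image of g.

30

g(29): Repeated squaring mod 59: 29^1 ≡ 29, 29^2 ≡ 29² = 841 ≡ 15, 29^4 ≡ 15² = 225 ≡ 48, 29^8 ≡ 48² = 2304 ≡ 3, 29^16 ≡ 3² = 9, 29^32 ≡ 9² = 81 ≡ 22. Since 42 = 32 + 8 + 2, 29^42 ≡ 22·3·15: 22·3 = 66 ≡ 7, then 7·15 = 105 ≡ 46. So 29^42 ≡ 46 (mod 59).
g(30): Repeated squaring mod 59: 30^1 ≡ 30, 30^2 ≡ 30² = 900 ≡ 15, 30^4 ≡ 15² = 225 ≡ 48, 30^8 ≡ 48² = 2304 ≡ 3, 30^16 ≡ 3² = 9, 30^32 ≡ 9² = 81 ≡ 22. Since 42 = 32 + 8 + 2, 30^42 ≡ 22·3·15: 22·3 = 66 ≡ 7, then 7·15 = 105 ≡ 46. So 30^42 ≡ 46 (mod 59).
So g(29) = g(30) = 46 while 29 ≠ 30, hence g is not injective.
A non-injective map from the 59-element set ℤ/59ℤ to itself takes at most 58 distinct values, so it cannot be surjective. Therefore g is not surjective.
Since g is not surjective, we determine |image(g)|. Computing x^42 mod 59 for each x (by repeated squaring, reducing mod 59 at every step), the values g(0), g(1), …, g(58) are: 0, 1, 9, 25, 22, 28, 48, 4, 21, 35, 16, 5, 19, 27, 36, 51, 12, 15, 20, 57, 26, 41, 45, 3, 53, 17, 7, 49, 29, 46, 46, 29, 49, 7, 17, 53, 3, 45, 41, 26, 57, 20, 15, 12, 51, 36, 27, 19, 5, 16, 35, 21, 4, 48, 28, 22, 25, 9, 1.
The distinct values are {0, 1, 3, 4, 5, 7, 9, 12, 15, 16, 17, 19, 20, 21, 22, 25, 26, 27, 28, 29, 35, 36, 41, 45, 46, 48, 49, 51, 53, 57}; there are 30 of them.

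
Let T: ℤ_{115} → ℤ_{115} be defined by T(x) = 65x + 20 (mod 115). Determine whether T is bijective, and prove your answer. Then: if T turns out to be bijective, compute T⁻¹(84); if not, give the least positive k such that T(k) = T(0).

Recall: T is injective if T(u) = T(v) implies u = v.
We have gcd(65, 115) = 5 > 1. Taking u = 0 and v = 23: T(0) = 20 and T(23) = 65·23 + 20 = 1515 ≡ 20 (mod 115).
So T(0) = T(23) while 0 ≠ 23, therefore T is not injective, hence not bijective.
Since T is not bijective, we find the least positive k with T(k) = T(0): this means 65k ≡ 0 (mod 115), i.e. 115 ∣ 65k. Since gcd(65, 115) = 5, dividing through by 5 this holds exactly when 23 ∣ 13k, and as gcd(13, 23) = 1, exactly when 23 ∣ k.
The smallest positive such k is 23.

23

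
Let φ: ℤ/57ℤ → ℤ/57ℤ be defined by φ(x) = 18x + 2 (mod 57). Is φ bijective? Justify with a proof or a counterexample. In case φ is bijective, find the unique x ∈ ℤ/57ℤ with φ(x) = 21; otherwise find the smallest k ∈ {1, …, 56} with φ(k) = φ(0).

19

We have gcd(18, 57) = 3 > 1. Taking s = 0 and t = 19: φ(0) = 2 and φ(19) = 18·19 + 2 = 344 ≡ 2 (mod 57).
So φ(0) = φ(19) while 0 ≠ 19, thus φ is not injective, hence not bijective.
Since φ is not bijective, we find the least positive k with φ(k) = φ(0): this means 18k ≡ 0 (mod 57), i.e. 57 ∣ 18k. Since gcd(18, 57) = 3, dividing through by 3 this holds exactly when 19 ∣ 6k, and as gcd(6, 19) = 1, exactly when 19 ∣ k.
The smallest positive such k is 19.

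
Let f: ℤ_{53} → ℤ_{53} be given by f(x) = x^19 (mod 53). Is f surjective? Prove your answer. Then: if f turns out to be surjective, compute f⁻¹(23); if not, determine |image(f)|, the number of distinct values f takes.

Since 53 is prime, the nonzero elements of ℤ_{53} form a cyclic group of order 52.
As gcd(19, 52) = 1, raising to the 19th power is a bijection on this group: if s^19 ≡ t^19 then (st^{−1})^19 = 1, and the only element of order dividing gcd(19, 52) = 1 is 1, so s = t.
With f(0) = 0 this makes f injective on all of ℤ_{53}, hence bijective (finite equal-size domain and codomain). In particular f is surjective.
Since f is surjective, we find the preimage of 23. The inverse of x ↦ x^19 on (ℤ_{53})^× is x ↦ x^11, because 19·11 = 209 = 4·52 + 1 ≡ 1 (mod 52) and x^{52} = 1 for x ≠ 0 (Fermat). So f⁻¹(23) = 23^11 mod 53.
Repeated squaring mod 53: 23^1 ≡ 23, 23^2 ≡ 23² = 529 ≡ 52, 23^4 ≡ 52² = 2704 ≡ 1, 23^8 ≡ 1² = 1. Since 11 = 8 + 2 + 1, 23^11 ≡ 1·52·23: 1·52 = 52, then 52·23 = 1196 ≡ 30. So 23^11 ≡ 30 (mod 53).
Hence f⁻¹(23) = 30.

30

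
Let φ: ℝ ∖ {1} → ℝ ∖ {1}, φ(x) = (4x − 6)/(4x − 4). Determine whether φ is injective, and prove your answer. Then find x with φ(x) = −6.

15/14

Suppose φ(a) = φ(b). Cross-multiplying: (4a − 6)(4b − 4) = (4b − 6)(4a − 4).
Expanding both sides and cancelling the symmetric terms leaves 8·(a − b) = 0. Since 8 ≠ 0, a = b. Hence φ is injective.
Solving φ(x) = −6: cross-multiplying gives 4x − 6 = −6(4x − 4), which rearranges to 28x = 30, so x = 15/14.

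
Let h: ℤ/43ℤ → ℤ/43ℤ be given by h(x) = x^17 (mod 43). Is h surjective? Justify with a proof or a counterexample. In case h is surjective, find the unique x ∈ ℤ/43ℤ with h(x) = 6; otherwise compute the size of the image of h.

36

Since 43 is prime, the nonzero elements of ℤ/43ℤ form a cyclic group of order 42.
As gcd(17, 42) = 1, raising to the 17th power is a bijection on this group: if s^17 ≡ t^17 then (st^{−1})^17 = 1, and the only element of order dividing gcd(17, 42) = 1 is 1, so s = t.
With h(0) = 0 this makes h injective on all of ℤ/43ℤ, hence bijective (finite equal-size domain and codomain). In particular h is surjective.
Since h is surjective, we find the preimage of 6. The inverse of x ↦ x^17 on (ℤ/43ℤ)^× is x ↦ x^5, because 17·5 = 85 = 2·42 + 1 ≡ 1 (mod 42) and x^{42} = 1 for x ≠ 0 (Fermat). So h⁻¹(6) = 6^5 mod 43.
Repeated squaring mod 43: 6^1 ≡ 6, 6^2 ≡ 6² = 36, 6^4 ≡ 36² = 1296 ≡ 6. Since 5 = 4 + 1, 6^5 ≡ 6·6: 6·6 = 36. So 6^5 ≡ 36 (mod 43).
Hence h⁻¹(6) = 36.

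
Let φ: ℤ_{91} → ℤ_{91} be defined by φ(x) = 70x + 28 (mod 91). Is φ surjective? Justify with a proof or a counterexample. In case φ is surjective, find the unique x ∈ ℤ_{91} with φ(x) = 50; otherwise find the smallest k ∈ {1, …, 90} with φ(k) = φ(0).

Recall that surjectivity means every element of the codomain has a preimage under φ.
Since gcd(70, 91) = 7, we have 70x ≡ 0 (mod 7) for all x, so φ(x) ≡ 0 (mod 7).
But 1 ≢ 0 (mod 7), so 1 ∈ ℤ_{91} has no preimage. Thus φ is not surjective.
Since φ is not surjective, we find the least positive k with φ(k) = φ(0): this means 70k ≡ 0 (mod 91), i.e. 91 ∣ 70k. Since gcd(70, 91) = 7, dividing through by 7 this holds exactly when 13 ∣ 10k, and as gcd(10, 13) = 1, exactly when 13 ∣ k.
The smallest positive such k is 13.

13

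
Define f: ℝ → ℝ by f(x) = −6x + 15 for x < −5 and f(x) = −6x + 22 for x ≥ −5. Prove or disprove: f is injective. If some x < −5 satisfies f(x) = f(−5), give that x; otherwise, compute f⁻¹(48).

-37/6

Both pieces are strictly decreasing (slopes −6 and −6), so each is injective on its own interval.
The left piece maps (−∞, −5) onto (45, ∞); the right piece maps [−5, ∞) onto (−∞, 52].
These images overlap. In particular f(−5) = 52 (right piece), and solving −6x + 15 = 52 on the left piece gives x = −37/6 < −5.
So f(−37/6) = f(−5) with −37/6 ≠ −5, and f is not injective. This x = −37/6 is the requested value below −5.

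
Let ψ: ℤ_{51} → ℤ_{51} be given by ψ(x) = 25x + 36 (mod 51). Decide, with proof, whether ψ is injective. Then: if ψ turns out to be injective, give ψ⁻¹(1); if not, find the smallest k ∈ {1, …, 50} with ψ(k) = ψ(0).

19

Suppose ψ(s) = ψ(t) in ℤ_{51}. Then 25s + 36 ≡ 25t + 36 (mod 51), thus 25(s − t) ≡ 0 (mod 51).
Since gcd(25, 51) = 1, 25 is invertible modulo 51, thus s − t ≡ 0 (mod 51), i.e. s = t.
Thus ψ is injective.
We now compute 25⁻¹ mod 51 explicitly. Euclid's algorithm: 51 = 2·25 + 1; back-substituting gives 1 = 49·25 − 24·51, so 25⁻¹ ≡ 49 (mod 51).
Since ψ is injective, we compute ψ⁻¹(1): solve 25x + 36 ≡ 1 (mod 51), i.e. 25x ≡ 16 (mod 51).
Multiplying by 25⁻¹ = 49 gives x ≡ 49·16 = 784 = 15·51 + 19 ≡ 19 (mod 51).
Check: ψ(19) = 25·19 + 36 = 511 = 10·51 + 1 ≡ 1 (mod 51).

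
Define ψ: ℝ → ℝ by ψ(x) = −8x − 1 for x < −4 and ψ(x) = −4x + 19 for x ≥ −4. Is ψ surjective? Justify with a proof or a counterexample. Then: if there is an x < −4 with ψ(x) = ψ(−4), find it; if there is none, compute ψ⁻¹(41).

Both pieces are strictly decreasing (slopes −8 and −4), so each is injective on its own interval.
The left piece maps (−∞, −4) onto (31, ∞); the right piece maps [−4, ∞) onto (−∞, 35].
The union (31, ∞) ∪ (−∞, 35] covers ℝ, so ψ is surjective.
For the follow-up: the images overlap, so an x < −4 with ψ(x) = ψ(−4) exists. ψ(−4) = 35; solving −8x − 1 = 35 for x < −4 gives x = (35 + 1)/(−8) = −9/2.

-9/2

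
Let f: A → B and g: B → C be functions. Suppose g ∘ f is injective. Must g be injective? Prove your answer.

No. Take A = {0}, B = {0, 1, 2, 3}, C = {0, 1, 2, 3}, f(a) = a for each a ∈ A, and g(b) = 2 if b ∈ {2, 3} else g(b) = b.
Then g ∘ f = f is injective (A ⊂ B and f is the inclusion), but g(2) = g(3) = 2 with 2 ≠ 3, so g is not injective.

not injective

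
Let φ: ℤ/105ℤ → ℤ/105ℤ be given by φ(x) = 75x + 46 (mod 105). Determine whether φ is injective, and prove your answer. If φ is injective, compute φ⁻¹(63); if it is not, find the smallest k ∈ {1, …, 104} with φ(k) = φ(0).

7

Recall that φ is injective if φ(x_1) = φ(x_2) implies x_1 = x_2.
We have gcd(75, 105) = 15 > 1. Taking x_1 = 0 and x_2 = 7: φ(0) = 46 and φ(7) = 75·7 + 46 = 571 ≡ 46 (mod 105).
So φ(0) = φ(7) while 0 ≠ 7, so φ is not injective.
Since φ is not injective, we find the least positive k with φ(k) = φ(0): this means 75k ≡ 0 (mod 105), i.e. 105 ∣ 75k. Since gcd(75, 105) = 15, dividing through by 15 this holds exactly when 7 ∣ 5k, and as gcd(5, 7) = 1, exactly when 7 ∣ k.
The smallest positive such k is 7.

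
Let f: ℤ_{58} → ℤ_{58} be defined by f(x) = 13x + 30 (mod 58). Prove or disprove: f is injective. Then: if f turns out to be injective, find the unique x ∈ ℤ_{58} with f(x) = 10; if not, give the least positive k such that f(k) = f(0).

Suppose f(a) = f(b) in ℤ_{58}. Then 13a + 30 ≡ 13b + 30 (mod 58), thus 13(a − b) ≡ 0 (mod 58).
Since gcd(13, 58) = 1, 13 is invertible modulo 58, thus a − b ≡ 0 (mod 58), i.e. a = b.
Therefore f is injective.
We now compute 13⁻¹ mod 58 explicitly. Euclid's algorithm: 58 = 4·13 + 6, 13 = 2·6 + 1; back-substituting gives 1 = 9·13 − 2·58, so 13⁻¹ ≡ 9 (mod 58).
Since f is injective, we compute f⁻¹(10): solve 13x + 30 ≡ 10 (mod 58), i.e. 13x ≡ 38 (mod 58).
Multiplying by 13⁻¹ = 9 gives x ≡ 9·38 = 342 = 5·58 + 52 ≡ 52 (mod 58).
Check: f(52) = 13·52 + 30 = 706 = 12·58 + 10 ≡ 10 (mod 58).

52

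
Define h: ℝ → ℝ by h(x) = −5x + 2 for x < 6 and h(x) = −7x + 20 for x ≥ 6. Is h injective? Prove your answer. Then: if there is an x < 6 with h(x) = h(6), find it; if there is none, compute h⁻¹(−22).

Both pieces are strictly decreasing (slopes −5 and −7), so each is injective on its own interval.
The left piece maps (−∞, 6) onto (−28, ∞); the right piece maps [6, ∞) onto (−∞, −22].
These images overlap. In particular h(6) = −22 (right piece), and solving −5x + 2 = −22 on the left piece gives x = 24/5 < 6.
So h(24/5) = h(6) with 24/5 ≠ 6, and h is not injective. This x = 24/5 is the requested value below 6.

24/5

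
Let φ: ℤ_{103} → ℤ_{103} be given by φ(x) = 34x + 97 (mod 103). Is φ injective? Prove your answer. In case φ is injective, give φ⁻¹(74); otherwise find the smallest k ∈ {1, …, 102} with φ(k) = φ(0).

69

Recall: injectivity means: for all s, t in the domain, φ(s) = φ(t) implies s = t.
If φ(s) = φ(t), then 34s ≡ 34t (mod 103). Because gcd(34, 103) = 1, we may cancel 34 to get s ≡ t (mod 103).
Thus φ is injective.
We now compute 34⁻¹ mod 103 explicitly. Euclid's algorithm: 103 = 3·34 + 1; back-substituting gives 1 = 100·34 − 33·103, so 34⁻¹ ≡ 100 (mod 103).
Since φ is injective, we find φ⁻¹(74): we need 34x ≡ 74 − 97 ≡ 80 (mod 103). Using 34⁻¹ = 100: x ≡ 100·80 = 8000 = 77·103 + 69, so x = 69.
Check: φ(69) = 34·69 + 97 = 2443 = 23·103 + 74 ≡ 74 (mod 103).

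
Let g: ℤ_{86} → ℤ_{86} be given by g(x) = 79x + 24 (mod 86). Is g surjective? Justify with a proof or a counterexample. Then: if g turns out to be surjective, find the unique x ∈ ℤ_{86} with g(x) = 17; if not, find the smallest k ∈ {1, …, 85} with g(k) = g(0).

Since gcd(79, 86) = 1, 79 is invertible modulo 86. Euclid's algorithm: 86 = 1·79 + 7, 79 = 11·7 + 2, 7 = 3·2 + 1; back-substituting gives 1 = 49·79 − 45·86, so 79⁻¹ ≡ 49 (mod 86).
For any y ∈ ℤ_{86}, x = 49(y − 24) mod 86 satisfies g(x) = 79·49(y − 24) + 24 ≡ y (since 79·49 ≡ 1 mod 86). So every y has a preimage.
Thus g is surjective.
Since g is surjective, we find g⁻¹(17): we need 79x ≡ 17 − 24 ≡ 79 (mod 86). Using 79⁻¹ = 49: x ≡ 49·79 = 3871 = 45·86 + 1, so x = 1.
Check: g(1) = 79·1 + 24 = 103 = 1·86 + 17 ≡ 17 (mod 86).

1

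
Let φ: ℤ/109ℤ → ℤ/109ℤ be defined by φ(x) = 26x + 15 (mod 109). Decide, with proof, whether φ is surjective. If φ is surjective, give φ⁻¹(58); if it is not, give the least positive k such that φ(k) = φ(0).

By definition, surjectivity means every element of the codomain has a preimage under φ.
Since gcd(26, 109) = 1, 26 is invertible modulo 109. Euclid's algorithm: 109 = 4·26 + 5, 26 = 5·5 + 1; back-substituting gives 1 = 21·26 − 5·109, so 26⁻¹ ≡ 21 (mod 109).
Then y ↦ 21(y − 15) is a two-sided inverse to φ, so every y ∈ ℤ/109ℤ has a preimage.
Therefore φ is surjective.
Since φ is surjective, we compute φ⁻¹(58): solve 26x + 15 ≡ 58 (mod 109), i.e. 26x ≡ 43 (mod 109).
Multiplying by 26⁻¹ = 21 gives x ≡ 21·43 = 903 = 8·109 + 31 ≡ 31 (mod 109).
Check: φ(31) = 26·31 + 15 = 821 = 7·109 + 58 ≡ 58 (mod 109).

31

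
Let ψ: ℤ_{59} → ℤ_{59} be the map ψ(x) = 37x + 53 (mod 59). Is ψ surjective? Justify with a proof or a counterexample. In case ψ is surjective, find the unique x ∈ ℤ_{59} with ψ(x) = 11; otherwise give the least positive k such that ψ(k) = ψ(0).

Since gcd(37, 59) = 1, 37 is invertible modulo 59. Euclid's algorithm: 59 = 1·37 + 22, 37 = 1·22 + 15, 22 = 1·15 + 7, 15 = 2·7 + 1; back-substituting gives 1 = 8·37 − 5·59, so 37⁻¹ ≡ 8 (mod 59).
Then y ↦ 8(y − 53) is a two-sided inverse to ψ, so every y ∈ ℤ_{59} has a preimage.
Thus ψ is surjective.
Since ψ is surjective, we find ψ⁻¹(11): we need 37x ≡ 11 − 53 ≡ 17 (mod 59). Using 37⁻¹ = 8: x ≡ 8·17 = 136 = 2·59 + 18, so x = 18.
Check: ψ(18) = 37·18 + 53 = 719 = 12·59 + 11 ≡ 11 (mod 59).

18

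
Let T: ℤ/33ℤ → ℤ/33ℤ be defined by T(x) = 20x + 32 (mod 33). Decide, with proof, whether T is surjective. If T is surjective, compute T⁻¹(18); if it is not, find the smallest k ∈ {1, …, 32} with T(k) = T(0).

29

Since gcd(20, 33) = 1, 20 is invertible modulo 33. Euclid's algorithm: 33 = 1·20 + 13, 20 = 1·13 + 7, 13 = 1·7 + 6, 7 = 1·6 + 1; back-substituting gives 1 = 5·20 − 3·33, so 20⁻¹ ≡ 5 (mod 33).
Then y ↦ 5(y − 32) is a two-sided inverse to T, so every y ∈ ℤ/33ℤ has a preimage.
So T is surjective.
Since T is surjective, we find T⁻¹(18): we need 20x ≡ 18 − 32 ≡ 19 (mod 33). Using 20⁻¹ = 5: x ≡ 5·19 = 95 = 2·33 + 29, so x = 29.
Check: T(29) = 20·29 + 32 = 612 = 18·33 + 18 ≡ 18 (mod 33).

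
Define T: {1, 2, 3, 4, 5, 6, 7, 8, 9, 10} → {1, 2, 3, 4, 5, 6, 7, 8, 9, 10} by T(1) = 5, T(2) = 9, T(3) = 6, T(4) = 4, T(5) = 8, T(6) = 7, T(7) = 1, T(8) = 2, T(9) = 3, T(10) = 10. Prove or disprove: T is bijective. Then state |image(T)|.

The values 5, 9, 6, 4, 8, 7, 1, 2, 3, 10 are a permutation of {1, 2, 3, 4, 5, 6, 7, 8, 9, 10}: each element appears exactly once.
So T is injective and surjective, hence bijective.
The image of T is {1, 2, 3, 4, 5, 6, 7, 8, 9, 10}, which has 10 elements.

10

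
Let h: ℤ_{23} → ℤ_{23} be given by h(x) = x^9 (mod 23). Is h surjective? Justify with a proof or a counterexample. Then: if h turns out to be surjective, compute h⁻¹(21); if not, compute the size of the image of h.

14

Since 23 is prime, the nonzero elements of ℤ_{23} form a cyclic group of order 22.
As gcd(9, 22) = 1, raising to the 9th power is a bijection on this group: if s^9 ≡ t^9 then (st^{−1})^9 = 1, and the only element of order dividing gcd(9, 22) = 1 is 1, so s = t.
With h(0) = 0 this makes h injective on all of ℤ_{23}, hence bijective (finite equal-size domain and codomain). In particular h is surjective.
Since h is surjective, we find the preimage of 21. The inverse of x ↦ x^9 on (ℤ_{23})^× is x ↦ x^5, because 9·5 = 45 = 2·22 + 1 ≡ 1 (mod 22) and x^{22} = 1 for x ≠ 0 (Fermat). So h⁻¹(21) = 21^5 mod 23.
Repeated squaring mod 23: 21^1 ≡ 21, 21^2 ≡ 21² = 441 ≡ 4, 21^4 ≡ 4² = 16. Since 5 = 4 + 1, 21^5 ≡ 16·21: 16·21 = 336 ≡ 14. So 21^5 ≡ 14 (mod 23).
Hence h⁻¹(21) = 14.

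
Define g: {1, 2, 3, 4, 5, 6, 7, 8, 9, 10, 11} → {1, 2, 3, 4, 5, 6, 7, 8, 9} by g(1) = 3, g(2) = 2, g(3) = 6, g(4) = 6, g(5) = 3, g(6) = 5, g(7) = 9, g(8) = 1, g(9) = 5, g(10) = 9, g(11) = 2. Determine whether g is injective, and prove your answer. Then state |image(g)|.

6

g(3) = 6 = g(4) with 3 ≠ 4, so g is not injective.
The image of g is {1, 2, 3, 5, 6, 9}, which has 6 elements.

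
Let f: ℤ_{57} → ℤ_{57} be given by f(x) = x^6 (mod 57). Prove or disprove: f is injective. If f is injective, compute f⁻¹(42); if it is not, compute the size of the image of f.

8

f(2): Repeated squaring mod 57: 2^1 ≡ 2, 2^2 ≡ 2² = 4, 2^4 ≡ 4² = 16. Since 6 = 4 + 2, 2^6 ≡ 16·4: 16·4 = 64 ≡ 7. So 2^6 ≡ 7 (mod 57).
f(5): Repeated squaring mod 57: 5^1 ≡ 5, 5^2 ≡ 5² = 25, 5^4 ≡ 25² = 625 ≡ 55. Since 6 = 4 + 2, 5^6 ≡ 55·25: 55·25 = 1375 ≡ 7. So 5^6 ≡ 7 (mod 57).
So f(2) = f(5) = 7 while 2 ≠ 5, therefore f is not injective.
Since f is not injective, we determine |image(f)|. Computing x^6 mod 57 for each x (by repeated squaring, reducing mod 57 at every step), the values f(0), f(1), …, f(56) are: 0, 1, 7, 45, 49, 7, 30, 1, 1, 30, 49, 1, 39, 49, 7, 30, 7, 7, 39, 19, 1, 45, 7, 49, 45, 49, 1, 39, 49, 49, 39, 1, 49, 45, 49, 7, 45, 1, 19, 39, 7, 7, 30, 7, 49, 39, 1, 49, 30, 1, 1, 30, 7, 49, 45, 7, 1.
The distinct values are {0, 1, 7, 19, 30, 39, 45, 49}; there are 8 of them.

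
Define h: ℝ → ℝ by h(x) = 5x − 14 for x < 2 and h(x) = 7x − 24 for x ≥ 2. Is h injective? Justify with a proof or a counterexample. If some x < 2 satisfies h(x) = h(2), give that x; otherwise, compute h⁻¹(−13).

Both pieces are strictly increasing (slopes 5 and 7), so each is injective on its own interval.
The left piece maps (−∞, 2) onto (−∞, −4); the right piece maps [2, ∞) onto [−10, ∞).
These images overlap. In particular h(2) = −10 (right piece), and solving 5x − 14 = −10 on the left piece gives x = 4/5 < 2.
So h(4/5) = h(2) with 4/5 ≠ 2, and h is not injective. This x = 4/5 is the requested value below 2.

4/5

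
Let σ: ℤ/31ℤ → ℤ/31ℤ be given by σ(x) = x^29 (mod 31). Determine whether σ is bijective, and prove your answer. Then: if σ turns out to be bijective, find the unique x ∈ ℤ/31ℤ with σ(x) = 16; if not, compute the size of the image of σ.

2

Since 31 is prime, the nonzero elements of ℤ/31ℤ form a cyclic group of order 30.
As gcd(29, 30) = 1, raising to the 29th power is a bijection on this group: if s^29 ≡ t^29 then (st^{−1})^29 = 1, and the only element of order dividing gcd(29, 30) = 1 is 1, so s = t.
With σ(0) = 0 this makes σ injective on all of ℤ/31ℤ, hence bijective (finite equal-size domain and codomain). In particular σ is bijective.
Since σ is bijective, we find the preimage of 16. The inverse of x ↦ x^29 on (ℤ/31ℤ)^× is x ↦ x^29, because 29·29 = 841 = 28·30 + 1 ≡ 1 (mod 30) and x^{30} = 1 for x ≠ 0 (Fermat). So σ⁻¹(16) = 16^29 mod 31.
Repeated squaring mod 31: 16^1 ≡ 16, 16^2 ≡ 16² = 256 ≡ 8, 16^4 ≡ 8² = 64 ≡ 2, 16^8 ≡ 2² = 4, 16^16 ≡ 4² = 16. Since 29 = 16 + 8 + 4 + 1, 16^29 ≡ 16·4·2·16: 16·4 = 64 ≡ 2, then 2·2 = 4, then 4·16 = 64 ≡ 2. So 16^29 ≡ 2 (mod 31).
Hence σ⁻¹(16) = 2.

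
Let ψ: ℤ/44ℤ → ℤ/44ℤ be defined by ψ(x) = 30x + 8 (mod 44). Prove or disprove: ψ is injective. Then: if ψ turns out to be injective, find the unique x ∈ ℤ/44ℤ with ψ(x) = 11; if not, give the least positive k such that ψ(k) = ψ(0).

We have gcd(30, 44) = 2 > 1. Taking x_1 = 0 and x_2 = 22: ψ(0) = 8 and ψ(22) = 30·22 + 8 = 668 ≡ 8 (mod 44).
So ψ(0) = ψ(22) while 0 ≠ 22, hence ψ is not injective.
Since ψ is not injective, we find the least positive k with ψ(k) = ψ(0): this means 30k ≡ 0 (mod 44), i.e. 44 ∣ 30k. Since gcd(30, 44) = 2, dividing through by 2 this holds exactly when 22 ∣ 15k, and as gcd(15, 22) = 1, exactly when 22 ∣ k.
The smallest positive such k is 22.

22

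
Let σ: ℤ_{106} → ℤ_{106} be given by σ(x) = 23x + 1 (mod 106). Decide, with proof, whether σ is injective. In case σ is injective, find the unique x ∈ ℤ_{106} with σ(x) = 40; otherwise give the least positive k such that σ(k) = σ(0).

57

If σ(a) = σ(b), then 23a ≡ 23b (mod 106). Because gcd(23, 106) = 1, we may cancel 23 to get a ≡ b (mod 106).
Hence σ is injective.
We now compute 23⁻¹ mod 106 explicitly. Euclid's algorithm: 106 = 4·23 + 14, 23 = 1·14 + 9, 14 = 1·9 + 5, 9 = 1·5 + 4, 5 = 1·4 + 1; back-substituting gives 1 = 83·23 − 18·106, so 23⁻¹ ≡ 83 (mod 106).
Since σ is injective, we compute σ⁻¹(40): solve 23x + 1 ≡ 40 (mod 106), i.e. 23x ≡ 39 (mod 106).
Multiplying by 23⁻¹ = 83 gives x ≡ 83·39 = 3237 = 30·106 + 57 ≡ 57 (mod 106).
Check: σ(57) = 23·57 + 1 = 1312 = 12·106 + 40 ≡ 40 (mod 106).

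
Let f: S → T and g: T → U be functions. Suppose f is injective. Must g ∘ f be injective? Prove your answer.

No. Take S = T = U = {1, 2}, f = identity (injective), and g(x) = 1 for every x.
Then (g ∘ f)(1) = 1 = (g ∘ f)(2) with 1 ≠ 2, so g ∘ f is not injective.

not injective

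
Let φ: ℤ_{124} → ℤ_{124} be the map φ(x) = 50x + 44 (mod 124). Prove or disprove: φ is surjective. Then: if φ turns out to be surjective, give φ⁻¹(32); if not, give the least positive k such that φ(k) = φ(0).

62

Since gcd(50, 124) = 2, we have 50x ≡ 0 (mod 2) for all x, so φ(x) ≡ 0 (mod 2).
But 1 ≢ 0 (mod 2), so 1 ∈ ℤ_{124} has no preimage. So φ is not surjective.
Since φ is not surjective, we find the least positive k with φ(k) = φ(0): this means 50k ≡ 0 (mod 124), i.e. 124 ∣ 50k. Since gcd(50, 124) = 2, dividing through by 2 this holds exactly when 62 ∣ 25k, and as gcd(25, 62) = 1, exactly when 62 ∣ k.
The smallest positive such k is 62.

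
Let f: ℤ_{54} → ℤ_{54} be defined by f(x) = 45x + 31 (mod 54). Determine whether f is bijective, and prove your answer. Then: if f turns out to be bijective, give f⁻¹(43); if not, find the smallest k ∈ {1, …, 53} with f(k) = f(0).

Recall: f is injective if f(a) = f(b) implies a = b.
We have gcd(45, 54) = 9 > 1. Taking a = 0 and b = 6: f(0) = 31 and f(6) = 45·6 + 31 = 301 ≡ 31 (mod 54).
So f(0) = f(6) while 0 ≠ 6, therefore f is not injective, hence not bijective.
Since f is not bijective, we find the least positive k with f(k) = f(0): this means 45k ≡ 0 (mod 54), i.e. 54 ∣ 45k. Since gcd(45, 54) = 9, dividing through by 9 this holds exactly when 6 ∣ 5k, and as gcd(5, 6) = 1, exactly when 6 ∣ k.
The smallest positive such k is 6.

6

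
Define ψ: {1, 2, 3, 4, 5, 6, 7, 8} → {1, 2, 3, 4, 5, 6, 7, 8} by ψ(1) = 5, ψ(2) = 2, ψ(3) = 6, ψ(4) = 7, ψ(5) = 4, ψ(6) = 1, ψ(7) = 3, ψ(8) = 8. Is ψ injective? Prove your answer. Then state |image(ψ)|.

8

The values ψ(1), …, ψ(8) are 5, 2, 6, 7, 4, 1, 3, 8 — all distinct.
So ψ(u) = ψ(v) only when u = v, and ψ is injective.
The image of ψ is {1, 2, 3, 4, 5, 6, 7, 8}, which has 8 elements.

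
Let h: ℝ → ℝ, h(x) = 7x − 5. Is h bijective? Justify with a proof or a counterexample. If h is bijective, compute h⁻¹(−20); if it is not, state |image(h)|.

Recall: h is injective when h(u) = h(v) forces u = v.
Suppose h(u) = h(v). Then 7u − 5 = 7v − 5, hence 7u = 7v, therefore u = v.
For any y ∈ ℝ, x = (y + 5)/7 satisfies h(x) = y.
So h is bijective.
Since h is bijective, we compute h⁻¹(−20) = (−20 + 5)/7 = −15/7.

-15/7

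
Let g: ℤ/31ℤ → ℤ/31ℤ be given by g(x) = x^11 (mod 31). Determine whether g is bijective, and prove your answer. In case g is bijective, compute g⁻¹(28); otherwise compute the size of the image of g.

Since 31 is prime, the nonzero elements of ℤ/31ℤ form a cyclic group of order 30.
As gcd(11, 30) = 1, raising to the 11th power is a bijection on this group: if x_1^11 ≡ x_2^11 then (x_1x_2^{−1})^11 = 1, and the only element of order dividing gcd(11, 30) = 1 is 1, so x_1 = x_2.
With g(0) = 0 this makes g injective on all of ℤ/31ℤ, hence bijective (finite equal-size domain and codomain). In particular g is bijective.
Since g is bijective, we find the preimage of 28. The inverse of x ↦ x^11 on (ℤ/31ℤ)^× is x ↦ x^11, because 11·11 = 121 = 4·30 + 1 ≡ 1 (mod 30) and x^{30} = 1 for x ≠ 0 (Fermat). So g⁻¹(28) = 28^11 mod 31.
Repeated squaring mod 31: 28^1 ≡ 28, 28^2 ≡ 28² = 784 ≡ 9, 28^4 ≡ 9² = 81 ≡ 19, 28^8 ≡ 19² = 361 ≡ 20. Since 11 = 8 + 2 + 1, 28^11 ≡ 20·9·28: 20·9 = 180 ≡ 25, then 25·28 = 700 ≡ 18. So 28^11 ≡ 18 (mod 31).
Hence g⁻¹(28) = 18.

18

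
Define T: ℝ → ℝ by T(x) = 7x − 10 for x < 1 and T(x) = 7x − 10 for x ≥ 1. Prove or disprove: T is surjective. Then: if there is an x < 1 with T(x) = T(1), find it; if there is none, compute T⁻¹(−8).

2/7

Both pieces are strictly increasing (slopes 7 and 7), so each is injective on its own interval.
The left piece maps (−∞, 1) onto (−∞, −3); the right piece maps [1, ∞) onto [−3, ∞).
These images together cover ℝ, so T is surjective.
Because the two images are disjoint, no x < 1 has T(x) = T(1), so we compute T⁻¹(−8): −8 lies in (−∞, −3), so solve 7x − 10 = −8: x = (−8 + 10)/7 = 2/7.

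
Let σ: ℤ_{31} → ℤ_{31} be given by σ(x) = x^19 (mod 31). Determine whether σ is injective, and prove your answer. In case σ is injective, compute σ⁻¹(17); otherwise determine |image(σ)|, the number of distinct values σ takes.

24

Since 31 is prime, the nonzero elements of ℤ_{31} form a cyclic group of order 30.
As gcd(19, 30) = 1, raising to the 19th power is a bijection on this group: if u^19 ≡ v^19 then (uv^{−1})^19 = 1, and the only element of order dividing gcd(19, 30) = 1 is 1, so u = v.
With σ(0) = 0 this makes σ injective on all of ℤ_{31}, hence bijective (finite equal-size domain and codomain). In particular σ is injective.
Since σ is injective, we find the preimage of 17. The inverse of x ↦ x^19 on (ℤ_{31})^× is x ↦ x^19, because 19·19 = 361 = 12·30 + 1 ≡ 1 (mod 30) and x^{30} = 1 for x ≠ 0 (Fermat). So σ⁻¹(17) = 17^19 mod 31.
Repeated squaring mod 31: 17^1 ≡ 17, 17^2 ≡ 17² = 289 ≡ 10, 17^4 ≡ 10² = 100 ≡ 7, 17^8 ≡ 7² = 49 ≡ 18, 17^16 ≡ 18² = 324 ≡ 14. Since 19 = 16 + 2 + 1, 17^19 ≡ 14·10·17: 14·10 = 140 ≡ 16, then 16·17 = 272 ≡ 24. So 17^19 ≡ 24 (mod 31).
Hence σ⁻¹(17) = 24.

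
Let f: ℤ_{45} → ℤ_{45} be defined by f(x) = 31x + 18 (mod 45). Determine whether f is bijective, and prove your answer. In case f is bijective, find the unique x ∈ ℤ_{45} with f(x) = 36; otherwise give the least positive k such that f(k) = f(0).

Recall: f is injective if f(a) = f(b) implies a = b.
If f(a) = f(b), then 31a ≡ 31b (mod 45). Because gcd(31, 45) = 1, we may cancel 31 to get a ≡ b (mod 45).
We now compute 31⁻¹ mod 45 explicitly. Euclid's algorithm: 45 = 1·31 + 14, 31 = 2·14 + 3, 14 = 4·3 + 2, 3 = 1·2 + 1; back-substituting gives 1 = 16·31 − 11·45, so 31⁻¹ ≡ 16 (mod 45).
Then y ↦ 16(y − 18) is a two-sided inverse to f, so every y ∈ ℤ_{45} has a preimage.
So f is bijective.
Since f is bijective, we compute f⁻¹(36): solve 31x + 18 ≡ 36 (mod 45), i.e. 31x ≡ 18 (mod 45).
Multiplying by 31⁻¹ = 16 gives x ≡ 16·18 = 288 = 6·45 + 18 ≡ 18 (mod 45).
Check: f(18) = 31·18 + 18 = 576 = 12·45 + 36 ≡ 36 (mod 45).

18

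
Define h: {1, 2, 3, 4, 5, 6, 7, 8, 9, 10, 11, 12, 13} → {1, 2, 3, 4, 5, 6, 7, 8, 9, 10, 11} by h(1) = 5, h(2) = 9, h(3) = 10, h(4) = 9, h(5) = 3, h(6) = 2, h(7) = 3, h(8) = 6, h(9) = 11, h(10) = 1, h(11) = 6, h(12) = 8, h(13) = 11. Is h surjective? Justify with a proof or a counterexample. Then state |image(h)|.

No element maps to 4, so h is not surjective.
The image of h is {1, 2, 3, 5, 6, 8, 9, 10, 11}, which has 9 elements.

9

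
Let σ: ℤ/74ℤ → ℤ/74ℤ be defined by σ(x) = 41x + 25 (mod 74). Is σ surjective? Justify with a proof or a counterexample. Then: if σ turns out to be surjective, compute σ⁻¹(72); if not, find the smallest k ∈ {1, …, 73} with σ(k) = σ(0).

21

Since gcd(41, 74) = 1, 41 is invertible modulo 74. Euclid's algorithm: 74 = 1·41 + 33, 41 = 1·33 + 8, 33 = 4·8 + 1; back-substituting gives 1 = 65·41 − 36·74, so 41⁻¹ ≡ 65 (mod 74).
Then y ↦ 65(y − 25) is a two-sided inverse to σ, so every y ∈ ℤ/74ℤ has a preimage.
Therefore σ is surjective.
Since σ is surjective, we compute σ⁻¹(72): solve 41x + 25 ≡ 72 (mod 74), i.e. 41x ≡ 47 (mod 74).
Multiplying by 41⁻¹ = 65 gives x ≡ 65·47 = 3055 = 41·74 + 21 ≡ 21 (mod 74).
Check: σ(21) = 41·21 + 25 = 886 = 11·74 + 72 ≡ 72 (mod 74).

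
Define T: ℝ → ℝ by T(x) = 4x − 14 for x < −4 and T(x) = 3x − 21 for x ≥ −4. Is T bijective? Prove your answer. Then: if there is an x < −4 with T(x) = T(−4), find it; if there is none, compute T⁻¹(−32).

Both pieces are strictly increasing (slopes 4 and 3), so each is injective on its own interval.
The left piece maps (−∞, −4) onto (−∞, −30); the right piece maps [−4, ∞) onto [−33, ∞).
These images overlap. In particular T(−4) = −33 (right piece), and solving 4x − 14 = −33 on the left piece gives x = −19/4 < −4.
So T(−19/4) = T(−4) with −19/4 ≠ −4, and T is not injective, hence not bijective. This x = −19/4 is the requested value below −4.

-19/4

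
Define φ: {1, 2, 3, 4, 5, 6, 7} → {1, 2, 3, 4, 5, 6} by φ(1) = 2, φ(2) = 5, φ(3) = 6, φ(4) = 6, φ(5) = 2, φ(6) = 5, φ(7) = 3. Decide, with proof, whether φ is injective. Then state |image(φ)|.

4

φ(3) = 6 = φ(4) with 3 ≠ 4, so φ is not injective.
The image of φ is {2, 3, 5, 6}, which has 4 elements.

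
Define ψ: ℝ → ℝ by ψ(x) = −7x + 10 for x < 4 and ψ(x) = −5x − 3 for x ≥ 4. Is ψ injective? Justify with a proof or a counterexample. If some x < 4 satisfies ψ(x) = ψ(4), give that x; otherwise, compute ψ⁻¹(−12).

Both pieces are strictly decreasing (slopes −7 and −5), so each is injective on its own interval.
The left piece maps (−∞, 4) onto (−18, ∞); the right piece maps [4, ∞) onto (−∞, −23].
These images are disjoint, so no value is attained by both pieces. Hence ψ is injective.
Because the two images are disjoint, no x < 4 has ψ(x) = ψ(4), so we compute ψ⁻¹(−12): −12 lies in (−18, ∞), so solve −7x + 10 = −12: x = (−12 − 10)/(−7) = 22/7.

22/7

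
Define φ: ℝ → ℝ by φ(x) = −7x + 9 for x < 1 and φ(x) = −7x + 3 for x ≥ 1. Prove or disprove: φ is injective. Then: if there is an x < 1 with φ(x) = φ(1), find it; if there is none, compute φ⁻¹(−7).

10/7

Both pieces are strictly decreasing (slopes −7 and −7), so each is injective on its own interval.
The left piece maps (−∞, 1) onto (2, ∞); the right piece maps [1, ∞) onto (−∞, −4].
These images are disjoint, so no value is attained by both pieces. Thus φ is injective.
Because the two images are disjoint, no x < 1 has φ(x) = φ(1), so we compute φ⁻¹(−7): −7 lies in (−∞, −4], so solve −7x + 3 = −7: x = (−7 − 3)/(−7) = 10/7.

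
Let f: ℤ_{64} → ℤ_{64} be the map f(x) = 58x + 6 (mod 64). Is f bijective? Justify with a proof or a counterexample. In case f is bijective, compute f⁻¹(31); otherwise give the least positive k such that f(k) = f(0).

32

We have gcd(58, 64) = 2 > 1. Taking x_1 = 0 and x_2 = 32: f(0) = 6 and f(32) = 58·32 + 6 = 1862 ≡ 6 (mod 64).
So f(0) = f(32) while 0 ≠ 32, hence f is not injective, hence not bijective.
Since f is not bijective, we find the least positive k with f(k) = f(0): this means 58k ≡ 0 (mod 64), i.e. 64 ∣ 58k. Since gcd(58, 64) = 2, dividing through by 2 this holds exactly when 32 ∣ 29k, and as gcd(29, 32) = 1, exactly when 32 ∣ k.
The smallest positive such k is 32.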